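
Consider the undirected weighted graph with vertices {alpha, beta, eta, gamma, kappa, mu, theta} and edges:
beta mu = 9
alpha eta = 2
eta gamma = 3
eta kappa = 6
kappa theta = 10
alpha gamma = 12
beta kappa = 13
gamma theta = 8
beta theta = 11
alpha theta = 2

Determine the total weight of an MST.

33

Prim's algorithm from beta:
Step 1: cheapest edge leaving the tree is beta mu (9); add mu.
Step 2: cheapest edge leaving the tree is beta theta (11); add theta.
Step 3: cheapest edge leaving the tree is alpha theta (2); add alpha.
Step 4: cheapest edge leaving the tree is alpha eta (2); add eta.
Step 5: cheapest edge leaving the tree is eta gamma (3); add gamma.
Step 6: cheapest edge leaving the tree is eta kappa (6); add kappa.
MST edges: beta mu, beta theta, alpha theta, alpha eta, eta gamma, eta kappa; total weight 9+11+2+2+3+6 = 33.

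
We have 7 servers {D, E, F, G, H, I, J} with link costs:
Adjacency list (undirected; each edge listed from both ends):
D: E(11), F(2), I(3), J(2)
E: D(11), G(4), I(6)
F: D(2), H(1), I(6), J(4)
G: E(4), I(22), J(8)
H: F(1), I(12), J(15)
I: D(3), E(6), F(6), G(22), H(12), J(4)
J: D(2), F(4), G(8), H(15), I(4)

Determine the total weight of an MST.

Kruskal's algorithm — process edges by increasing weight (ties by edge label):
F H (1): add. Components now {D} {E} {F,H} {G} {I} {J}
D F (2): add. Components now {D,F,H} {E} {G} {I} {J}
D J (2): add. Components now {D,F,H,J} {E} {G} {I}
D I (3): add. Components now {D,F,H,I,J} {E} {G}
E G (4): add. Components now {D,F,H,I,J} {E,G}
F J (4): skip — F and J already connected.
I J (4): skip — I and J already connected.
E I (6): add. Components now {D,E,F,G,H,I,J}
MST edges: F H, D F, D J, D I, E G, E I; total weight 1+2+2+3+4+6 = 18.

18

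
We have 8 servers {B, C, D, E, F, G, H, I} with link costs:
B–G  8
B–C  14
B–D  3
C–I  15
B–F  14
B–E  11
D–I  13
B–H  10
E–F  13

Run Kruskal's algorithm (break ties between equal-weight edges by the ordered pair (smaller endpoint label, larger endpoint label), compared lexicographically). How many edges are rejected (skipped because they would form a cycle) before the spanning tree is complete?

0

Kruskal: consider edges lightest-first.
B–D (3): add — endpoints in different components.
B–G (8): add — endpoints in different components.
B–H (10): add — endpoints in different components.
B–E (11): add — endpoints in different components.
D–I (13): add — endpoints in different components.
E–F (13): add — endpoints in different components.
B–C (14): add — endpoints in different components.
Edges rejected before the tree was complete: 0.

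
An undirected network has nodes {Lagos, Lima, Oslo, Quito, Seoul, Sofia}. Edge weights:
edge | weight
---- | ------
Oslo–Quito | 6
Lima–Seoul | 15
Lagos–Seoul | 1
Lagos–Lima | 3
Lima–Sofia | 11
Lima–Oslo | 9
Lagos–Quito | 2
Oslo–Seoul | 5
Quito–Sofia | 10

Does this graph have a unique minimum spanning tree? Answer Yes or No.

Kruskal: consider edges lightest-first.
Lagos–Seoul (1): add — endpoints in different components.
Lagos–Quito (2): add — endpoints in different components.
Lagos–Lima (3): add — endpoints in different components.
Oslo–Seoul (5): add — endpoints in different components.
Oslo–Quito (6): skip — Quito and Oslo already connected.
Lima–Oslo (9): skip — Oslo and Lima already connected.
Quito–Sofia (10): add — endpoints in different components.
Every non-tree edge has weight strictly greater than the heaviest edge on the tree path between its endpoints, so the MST is unique.

Yes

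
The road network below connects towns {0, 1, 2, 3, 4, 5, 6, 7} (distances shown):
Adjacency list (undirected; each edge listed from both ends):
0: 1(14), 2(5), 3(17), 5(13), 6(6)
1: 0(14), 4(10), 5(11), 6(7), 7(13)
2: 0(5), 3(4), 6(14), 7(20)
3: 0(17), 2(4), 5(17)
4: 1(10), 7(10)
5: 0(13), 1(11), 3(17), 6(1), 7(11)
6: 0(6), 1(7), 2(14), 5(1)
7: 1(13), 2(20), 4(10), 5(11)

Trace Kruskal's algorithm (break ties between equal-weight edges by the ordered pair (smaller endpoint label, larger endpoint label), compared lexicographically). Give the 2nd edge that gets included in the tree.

Sort edges by weight, then run Kruskal:
5 6 (1): add — endpoints in different components.
2 3 (4): add — endpoints in different components.
0 2 (5): add — endpoints in different components.
0 6 (6): add — endpoints in different components.
1 6 (7): add — endpoints in different components.
1 4 (10): add — endpoints in different components.
4 7 (10): add — endpoints in different components.
The 2nd edge added is 2 3.

2-3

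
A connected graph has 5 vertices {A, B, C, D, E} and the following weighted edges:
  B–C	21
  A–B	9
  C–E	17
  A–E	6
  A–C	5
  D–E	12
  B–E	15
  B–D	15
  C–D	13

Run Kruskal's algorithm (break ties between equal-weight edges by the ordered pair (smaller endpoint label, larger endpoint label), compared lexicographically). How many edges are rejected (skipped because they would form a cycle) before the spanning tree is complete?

0

Kruskal: consider edges lightest-first.
A–C (5): add — endpoints in different components.
A–E (6): add — endpoints in different components.
A–B (9): add — endpoints in different components.
D–E (12): add — endpoints in different components.
Edges rejected before the tree was complete: 0.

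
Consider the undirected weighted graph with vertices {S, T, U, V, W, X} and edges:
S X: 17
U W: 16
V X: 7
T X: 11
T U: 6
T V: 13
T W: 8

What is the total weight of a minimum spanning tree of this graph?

Kruskal's algorithm — process edges by increasing weight (ties by edge label):
T U (6): add. Components now {W} {V} {S} {T,U} {X}
V X (7): add. Components now {W} {V,X} {S} {T,U}
T W (8): add. Components now {T,U,W} {V,X} {S}
T X (11): add. Components now {T,U,V,W,X} {S}
T V (13): skip — V and T already connected.
U W (16): skip — W and U already connected.
S X (17): add. Components now {S,T,U,V,W,X}
MST edges: T U, V X, T W, T X, S X; total weight 6+7+8+11+17 = 49.

49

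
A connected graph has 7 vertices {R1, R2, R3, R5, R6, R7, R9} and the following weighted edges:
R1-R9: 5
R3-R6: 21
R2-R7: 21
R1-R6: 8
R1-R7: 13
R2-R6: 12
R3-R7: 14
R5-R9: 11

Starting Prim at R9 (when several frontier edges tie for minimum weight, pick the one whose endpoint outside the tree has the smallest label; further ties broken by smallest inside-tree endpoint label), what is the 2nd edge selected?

R1-R6

Prim's algorithm from R9:
Step 1: cheapest edge leaving the tree is R1-R9 (5); add R1.
Step 2: cheapest edge leaving the tree is R1-R6 (8); add R6.
Step 3: cheapest edge leaving the tree is R5-R9 (11); add R5.
Step 4: cheapest edge leaving the tree is R2-R6 (12); add R2.
Step 5: cheapest edge leaving the tree is R1-R7 (13); add R7.
Step 6: cheapest edge leaving the tree is R3-R7 (14); add R3.
The 2nd edge added is R1-R6.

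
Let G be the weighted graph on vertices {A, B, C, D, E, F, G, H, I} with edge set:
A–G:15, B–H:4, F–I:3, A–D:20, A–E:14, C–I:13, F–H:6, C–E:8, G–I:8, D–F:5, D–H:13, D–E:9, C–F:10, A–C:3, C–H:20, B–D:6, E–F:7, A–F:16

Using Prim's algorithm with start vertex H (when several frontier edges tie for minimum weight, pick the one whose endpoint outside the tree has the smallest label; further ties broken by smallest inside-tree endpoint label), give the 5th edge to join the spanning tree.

E-F

Prim, starting at H.
Step 1: cheapest edge leaving the tree is B–H (4); add B.
Step 2: cheapest edge leaving the tree is B–D (6); add D.
Step 3: cheapest edge leaving the tree is D–F (5); add F.
Step 4: cheapest edge leaving the tree is F–I (3); add I.
Step 5: cheapest edge leaving the tree is E–F (7); add E.
Step 6: cheapest edge leaving the tree is C–E (8); add C.
Step 7: cheapest edge leaving the tree is A–C (3); add A.
Step 8: cheapest edge leaving the tree is G–I (8); add G.
The 5th edge added is E–F.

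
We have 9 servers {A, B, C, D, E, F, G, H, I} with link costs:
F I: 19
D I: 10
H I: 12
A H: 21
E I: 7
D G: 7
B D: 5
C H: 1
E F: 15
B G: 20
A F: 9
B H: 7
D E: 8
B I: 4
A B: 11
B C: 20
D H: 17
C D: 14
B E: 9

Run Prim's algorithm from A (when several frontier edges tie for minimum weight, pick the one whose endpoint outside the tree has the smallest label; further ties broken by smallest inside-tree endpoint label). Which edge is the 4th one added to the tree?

Grow the tree from A using Prim:
Step 1: cheapest edge leaving the tree is A F (9); add F.
Step 2: cheapest edge leaving the tree is A B (11); add B.
Step 3: cheapest edge leaving the tree is B I (4); add I.
Step 4: cheapest edge leaving the tree is B D (5); add D.
Step 5: cheapest edge leaving the tree is E I (7); add E.
Step 6: cheapest edge leaving the tree is D G (7); add G.
Step 7: cheapest edge leaving the tree is B H (7); add H.
Step 8: cheapest edge leaving the tree is C H (1); add C.
The 4th edge added is B D.

B-D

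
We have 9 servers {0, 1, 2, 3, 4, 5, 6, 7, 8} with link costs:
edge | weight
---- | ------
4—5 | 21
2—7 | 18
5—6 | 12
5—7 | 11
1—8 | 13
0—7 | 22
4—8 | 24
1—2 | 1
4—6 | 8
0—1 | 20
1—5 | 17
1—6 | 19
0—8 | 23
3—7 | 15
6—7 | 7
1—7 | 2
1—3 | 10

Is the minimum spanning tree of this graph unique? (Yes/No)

Yes

Kruskal: consider edges lightest-first.
1—2 (1): add — endpoints in different components.
1—7 (2): add — endpoints in different components.
6—7 (7): add — endpoints in different components.
4—6 (8): add — endpoints in different components.
1—3 (10): add — endpoints in different components.
5—7 (11): add — endpoints in different components.
5—6 (12): skip — 5 and 6 already connected.
1—8 (13): add — endpoints in different components.
3—7 (15): skip — 3 and 7 already connected.
1—5 (17): skip — 1 and 5 already connected.
2—7 (18): skip — 2 and 7 already connected.
1—6 (19): skip — 1 and 6 already connected.
0—1 (20): add — endpoints in different components.
Every non-tree edge has weight strictly greater than the heaviest edge on the tree path between its endpoints, so the MST is unique.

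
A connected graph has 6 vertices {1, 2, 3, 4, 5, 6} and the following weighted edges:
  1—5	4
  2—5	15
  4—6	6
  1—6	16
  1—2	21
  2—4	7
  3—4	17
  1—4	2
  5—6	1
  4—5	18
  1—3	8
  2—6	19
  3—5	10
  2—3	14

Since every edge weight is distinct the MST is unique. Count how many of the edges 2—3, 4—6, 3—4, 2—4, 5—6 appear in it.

2

Sort edges by weight, then run Kruskal:
5—6 (1): add. Components now {1} {2} {3} {4} {5,6}
1—4 (2): add. Components now {1,4} {2} {3} {5,6}
1—5 (4): add. Components now {1,4,5,6} {2} {3}
4—6 (6): skip — 4 and 6 already connected.
2—4 (7): add. Components now {1,2,4,5,6} {3}
1—3 (8): add. Components now {1,2,3,4,5,6}
MST edge set: {5—6, 1—4, 1—5, 2—4, 1—3}.
Of the listed edges, {2—4, 5—6} are in the MST → 2.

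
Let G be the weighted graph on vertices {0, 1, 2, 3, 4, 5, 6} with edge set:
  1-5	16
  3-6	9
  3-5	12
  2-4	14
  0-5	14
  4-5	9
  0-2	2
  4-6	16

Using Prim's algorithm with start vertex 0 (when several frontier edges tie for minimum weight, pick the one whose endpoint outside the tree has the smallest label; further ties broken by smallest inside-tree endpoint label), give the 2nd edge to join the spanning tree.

2-4

Prim, starting at 0.
Step 1: cheapest edge leaving the tree is 0-2 (2); add 2.
Step 2: cheapest edge leaving the tree is 2-4 (14); add 4.
Step 3: cheapest edge leaving the tree is 4-5 (9); add 5.
Step 4: cheapest edge leaving the tree is 3-5 (12); add 3.
Step 5: cheapest edge leaving the tree is 3-6 (9); add 6.
Step 6: cheapest edge leaving the tree is 1-5 (16); add 1.
The 2nd edge added is 2-4.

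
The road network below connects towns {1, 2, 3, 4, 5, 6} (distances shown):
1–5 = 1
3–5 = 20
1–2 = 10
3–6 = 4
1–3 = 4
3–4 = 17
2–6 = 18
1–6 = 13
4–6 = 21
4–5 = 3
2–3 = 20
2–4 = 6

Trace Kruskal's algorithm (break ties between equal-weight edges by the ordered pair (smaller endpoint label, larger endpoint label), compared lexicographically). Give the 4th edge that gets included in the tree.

3-6

Kruskal: consider edges lightest-first.
1–5 (1): add — endpoints in different components.
4–5 (3): add — endpoints in different components.
1–3 (4): add — endpoints in different components.
3–6 (4): add — endpoints in different components.
2–4 (6): add — endpoints in different components.
The 4th edge added is 3–6.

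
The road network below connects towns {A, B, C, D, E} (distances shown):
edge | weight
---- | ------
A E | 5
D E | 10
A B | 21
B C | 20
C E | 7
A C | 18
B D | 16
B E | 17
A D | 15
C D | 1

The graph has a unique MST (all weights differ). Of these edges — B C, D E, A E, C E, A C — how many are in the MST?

2

Sort edges by weight, then run Kruskal:
C D (1): add. Components now {A} {B} {C,D} {E}
A E (5): add. Components now {A,E} {B} {C,D}
C E (7): add. Components now {A,C,D,E} {B}
D E (10): skip — D and E already connected.
A D (15): skip — A and D already connected.
B D (16): add. Components now {A,B,C,D,E}
MST edge set: {C D, A E, C E, B D}.
Of the listed edges, {A E, C E} are in the MST → 2.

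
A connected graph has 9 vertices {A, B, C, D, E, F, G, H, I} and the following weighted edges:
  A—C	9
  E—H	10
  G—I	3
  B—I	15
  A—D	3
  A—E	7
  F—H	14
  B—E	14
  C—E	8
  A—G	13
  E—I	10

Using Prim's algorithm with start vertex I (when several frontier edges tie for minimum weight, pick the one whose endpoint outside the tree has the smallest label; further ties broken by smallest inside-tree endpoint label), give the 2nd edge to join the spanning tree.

E-I

Grow the tree from I using Prim:
Step 1: frontier [G—I 3, E—I 10, B—I 15] → take G—I (3); add G.
Step 2: frontier [A—G 13, E—I 10, B—I 15] → take E—I (10); add E.
Step 3: frontier [A—E 7, C—E 8, E—H 10, B—E 14, A—G 13, B—I 15] → take A—E (7); add A.
Step 4: frontier [A—D 3, A—C 9, C—E 8, E—H 10, B—E 14, B—I 15] → take A—D (3); add D.
Step 5: frontier [A—C 9, C—E 8, E—H 10, B—E 14, B—I 15] → take C—E (8); add C.
Step 6: frontier [E—H 10, B—E 14, B—I 15] → take E—H (10); add H.
Step 7: frontier [B—E 14, F—H 14, B—I 15] → take B—E (14); add B.
Step 8: frontier [F—H 14] → take F—H (14); add F.
The 2nd edge added is E—I.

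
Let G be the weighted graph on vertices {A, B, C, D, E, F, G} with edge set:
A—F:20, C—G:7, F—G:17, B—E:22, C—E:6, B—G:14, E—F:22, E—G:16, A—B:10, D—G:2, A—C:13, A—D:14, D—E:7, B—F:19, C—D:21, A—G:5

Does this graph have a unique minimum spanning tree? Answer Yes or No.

Kruskal: consider edges lightest-first.
D—G (2): add — endpoints in different components.
A—G (5): add — endpoints in different components.
C—E (6): add — endpoints in different components.
C—G (7): add — endpoints in different components.
D—E (7): skip — D and E already connected.
A—B (10): add — endpoints in different components.
A—C (13): skip — A and C already connected.
A—D (14): skip — A and D already connected.
B—G (14): skip — B and G already connected.
E—G (16): skip — E and G already connected.
F—G (17): add — endpoints in different components.
Non-tree edge D—E has weight 7, equal to the heaviest edge on its tree cycle — swapping gives another MST of the same weight. Not unique.

No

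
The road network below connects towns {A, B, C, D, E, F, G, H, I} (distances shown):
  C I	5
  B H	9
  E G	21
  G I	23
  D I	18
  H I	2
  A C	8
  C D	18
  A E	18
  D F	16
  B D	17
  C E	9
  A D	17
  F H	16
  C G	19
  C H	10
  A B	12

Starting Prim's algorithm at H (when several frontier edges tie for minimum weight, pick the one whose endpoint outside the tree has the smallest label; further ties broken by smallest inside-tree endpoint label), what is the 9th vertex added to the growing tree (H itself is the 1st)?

G

Prim, starting at H.
Step 1: cheapest edge leaving the tree is H I (2); add I.
Step 2: cheapest edge leaving the tree is C I (5); add C.
Step 3: cheapest edge leaving the tree is A C (8); add A.
Step 4: cheapest edge leaving the tree is B H (9); add B.
Step 5: cheapest edge leaving the tree is C E (9); add E.
Step 6: cheapest edge leaving the tree is F H (16); add F.
Step 7: cheapest edge leaving the tree is D F (16); add D.
Step 8: cheapest edge leaving the tree is C G (19); add G.
Vertex order: H, I, C, A, B, E, F, D, G. The 9th vertex is G.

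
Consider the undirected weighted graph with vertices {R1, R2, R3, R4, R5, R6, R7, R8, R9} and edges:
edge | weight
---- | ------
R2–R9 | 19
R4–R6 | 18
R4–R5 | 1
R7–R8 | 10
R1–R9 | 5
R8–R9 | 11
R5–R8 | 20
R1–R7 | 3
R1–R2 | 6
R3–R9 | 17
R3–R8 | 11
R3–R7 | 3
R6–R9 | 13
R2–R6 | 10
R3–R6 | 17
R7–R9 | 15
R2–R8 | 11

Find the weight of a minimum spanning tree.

Prim's algorithm from R9:
Step 1: cheapest edge leaving the tree is R1–R9 (5); add R1.
Step 2: cheapest edge leaving the tree is R1–R7 (3); add R7.
Step 3: cheapest edge leaving the tree is R3–R7 (3); add R3.
Step 4: cheapest edge leaving the tree is R1–R2 (6); add R2.
Step 5: cheapest edge leaving the tree is R2–R6 (10); add R6.
Step 6: cheapest edge leaving the tree is R7–R8 (10); add R8.
Step 7: cheapest edge leaving the tree is R4–R6 (18); add R4.
Step 8: cheapest edge leaving the tree is R4–R5 (1); add R5.
MST edges: R1–R9, R1–R7, R3–R7, R1–R2, R2–R6, R7–R8, R4–R6, R4–R5; total weight 5+3+3+6+10+10+18+1 = 56.

56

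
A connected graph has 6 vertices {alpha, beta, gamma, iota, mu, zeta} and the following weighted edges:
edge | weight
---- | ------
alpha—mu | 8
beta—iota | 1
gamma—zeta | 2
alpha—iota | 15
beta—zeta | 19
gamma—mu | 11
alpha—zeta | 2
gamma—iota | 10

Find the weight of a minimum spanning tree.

23

Prim's algorithm from iota:
Step 1: cheapest edge leaving the tree is beta—iota (1); add beta.
Step 2: cheapest edge leaving the tree is gamma—iota (10); add gamma.
Step 3: cheapest edge leaving the tree is gamma—zeta (2); add zeta.
Step 4: cheapest edge leaving the tree is alpha—zeta (2); add alpha.
Step 5: cheapest edge leaving the tree is alpha—mu (8); add mu.
MST edges: beta—iota, gamma—iota, gamma—zeta, alpha—zeta, alpha—mu; total weight 1+10+2+2+8 = 23.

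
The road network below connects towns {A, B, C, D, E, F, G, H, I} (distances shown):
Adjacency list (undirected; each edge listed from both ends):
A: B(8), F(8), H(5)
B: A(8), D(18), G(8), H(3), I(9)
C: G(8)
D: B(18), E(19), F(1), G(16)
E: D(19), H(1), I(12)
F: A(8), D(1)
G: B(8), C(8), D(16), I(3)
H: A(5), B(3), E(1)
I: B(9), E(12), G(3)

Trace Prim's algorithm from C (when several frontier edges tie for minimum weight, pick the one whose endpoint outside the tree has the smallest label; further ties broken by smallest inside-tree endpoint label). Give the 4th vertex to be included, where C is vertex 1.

Grow the tree from C using Prim:
Step 1: frontier [C–G 8] → take C–G (8); add G.
Step 2: frontier [G–I 3, B–G 8, D–G 16] → take G–I (3); add I.
Step 3: frontier [B–G 8, D–G 16, B–I 9, E–I 12] → take B–G (8); add B.
Step 4: frontier [B–H 3, A–B 8, B–D 18, D–G 16, E–I 12] → take B–H (3); add H.
Step 5: frontier [A–B 8, B–D 18, D–G 16, E–H 1, A–H 5, E–I 12] → take E–H (1); add E.
Step 6: frontier [A–B 8, B–D 18, D–E 19, D–G 16, A–H 5] → take A–H (5); add A.
Step 7: frontier [A–F 8, B–D 18, D–E 19, D–G 16] → take A–F (8); add F.
Step 8: frontier [B–D 18, D–E 19, D–F 1, D–G 16] → take D–F (1); add D.
Vertex order: C, G, I, B, H, E, A, F, D. The 4th vertex is B.

B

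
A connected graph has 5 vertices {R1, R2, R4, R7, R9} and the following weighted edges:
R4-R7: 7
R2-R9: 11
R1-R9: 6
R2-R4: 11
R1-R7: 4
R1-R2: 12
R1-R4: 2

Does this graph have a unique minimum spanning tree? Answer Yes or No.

Sort edges by weight, then run Kruskal:
R1-R4 (2): add. Components now {R9} {R1,R4} {R2} {R7}
R1-R7 (4): add. Components now {R9} {R1,R4,R7} {R2}
R1-R9 (6): add. Components now {R1,R4,R7,R9} {R2}
R4-R7 (7): skip — R4 and R7 already connected.
R2-R4 (11): add. Components now {R1,R2,R4,R7,R9}
Non-tree edge R2-R9 has weight 11, equal to the heaviest edge on its tree cycle — swapping gives another MST of the same weight. Not unique.

No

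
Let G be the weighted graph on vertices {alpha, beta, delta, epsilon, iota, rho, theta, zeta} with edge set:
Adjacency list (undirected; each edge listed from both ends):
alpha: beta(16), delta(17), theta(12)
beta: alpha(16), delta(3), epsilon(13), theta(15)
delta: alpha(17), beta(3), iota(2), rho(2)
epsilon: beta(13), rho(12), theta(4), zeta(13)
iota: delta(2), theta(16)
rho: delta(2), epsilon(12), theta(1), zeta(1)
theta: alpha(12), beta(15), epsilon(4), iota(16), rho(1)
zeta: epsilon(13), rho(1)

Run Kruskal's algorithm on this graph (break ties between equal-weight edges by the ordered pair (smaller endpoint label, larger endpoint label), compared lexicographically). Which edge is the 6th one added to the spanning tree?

epsilon-theta

Kruskal: consider edges lightest-first.
rho-theta (1): add — endpoints in different components.
rho-zeta (1): add — endpoints in different components.
delta-iota (2): add — endpoints in different components.
delta-rho (2): add — endpoints in different components.
beta-delta (3): add — endpoints in different components.
epsilon-theta (4): add — endpoints in different components.
alpha-theta (12): add — endpoints in different components.
The 6th edge added is epsilon-theta.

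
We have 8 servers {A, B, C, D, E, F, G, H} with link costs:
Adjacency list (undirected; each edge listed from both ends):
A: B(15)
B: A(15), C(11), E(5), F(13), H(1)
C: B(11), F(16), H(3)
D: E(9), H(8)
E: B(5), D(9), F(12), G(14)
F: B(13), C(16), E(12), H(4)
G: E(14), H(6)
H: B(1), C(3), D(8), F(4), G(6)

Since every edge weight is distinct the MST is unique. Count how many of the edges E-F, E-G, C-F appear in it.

0

Kruskal's algorithm — process edges by increasing weight (ties by edge label):
B-H (1): add — endpoints in different components.
C-H (3): add — endpoints in different components.
F-H (4): add — endpoints in different components.
B-E (5): add — endpoints in different components.
G-H (6): add — endpoints in different components.
D-H (8): add — endpoints in different components.
D-E (9): skip — D and E already connected.
B-C (11): skip — B and C already connected.
E-F (12): skip — E and F already connected.
B-F (13): skip — B and F already connected.
E-G (14): skip — E and G already connected.
A-B (15): add — endpoints in different components.
MST edge set: {B-H, C-H, F-H, B-E, G-H, D-H, A-B}.
Of the listed edges, {} are in the MST → 0.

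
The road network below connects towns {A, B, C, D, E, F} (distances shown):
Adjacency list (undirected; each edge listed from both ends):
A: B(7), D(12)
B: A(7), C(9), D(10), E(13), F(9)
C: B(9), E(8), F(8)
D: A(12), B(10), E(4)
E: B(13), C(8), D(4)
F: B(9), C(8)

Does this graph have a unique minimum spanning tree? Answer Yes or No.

No

Sort edges by weight, then run Kruskal:
D–E (4): add — endpoints in different components.
A–B (7): add — endpoints in different components.
C–E (8): add — endpoints in different components.
C–F (8): add — endpoints in different components.
B–C (9): add — endpoints in different components.
Non-tree edge B–F has weight 9, equal to the heaviest edge on its tree cycle — swapping gives another MST of the same weight. Not unique.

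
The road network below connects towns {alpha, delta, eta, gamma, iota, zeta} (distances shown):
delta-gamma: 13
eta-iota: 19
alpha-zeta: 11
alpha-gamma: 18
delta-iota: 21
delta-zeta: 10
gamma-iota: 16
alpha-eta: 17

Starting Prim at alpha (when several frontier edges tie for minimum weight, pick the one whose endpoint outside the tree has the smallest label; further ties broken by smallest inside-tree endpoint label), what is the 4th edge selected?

gamma-iota

Prim, starting at alpha.
Step 1: cheapest edge leaving the tree is alpha-zeta (11); add zeta.
Step 2: cheapest edge leaving the tree is delta-zeta (10); add delta.
Step 3: cheapest edge leaving the tree is delta-gamma (13); add gamma.
Step 4: cheapest edge leaving the tree is gamma-iota (16); add iota.
Step 5: cheapest edge leaving the tree is alpha-eta (17); add eta.
The 4th edge added is gamma-iota.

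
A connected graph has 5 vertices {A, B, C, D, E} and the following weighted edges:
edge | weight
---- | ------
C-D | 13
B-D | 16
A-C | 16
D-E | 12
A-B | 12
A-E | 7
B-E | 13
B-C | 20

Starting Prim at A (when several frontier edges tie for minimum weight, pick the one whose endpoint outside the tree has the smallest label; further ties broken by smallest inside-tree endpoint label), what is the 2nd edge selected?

A-B

Grow the tree from A using Prim:
Step 1: cheapest edge leaving the tree is A-E (7); add E.
Step 2: cheapest edge leaving the tree is A-B (12); add B.
Step 3: cheapest edge leaving the tree is D-E (12); add D.
Step 4: cheapest edge leaving the tree is C-D (13); add C.
The 2nd edge added is A-B.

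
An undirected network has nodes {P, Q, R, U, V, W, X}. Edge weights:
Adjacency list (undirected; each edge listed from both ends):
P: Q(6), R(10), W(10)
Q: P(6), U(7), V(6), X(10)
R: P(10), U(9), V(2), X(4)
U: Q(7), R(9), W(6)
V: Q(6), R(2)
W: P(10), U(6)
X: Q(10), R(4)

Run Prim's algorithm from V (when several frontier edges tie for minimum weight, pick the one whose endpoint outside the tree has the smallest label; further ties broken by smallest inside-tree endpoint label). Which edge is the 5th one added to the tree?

Grow the tree from V using Prim:
Step 1: frontier [R—V 2, Q—V 6] → take R—V (2); add R.
Step 2: frontier [R—X 4, R—U 9, P—R 10, Q—V 6] → take R—X (4); add X.
Step 3: frontier [R—U 9, P—R 10, Q—V 6, Q—X 10] → take Q—V (6); add Q.
Step 4: frontier [P—Q 6, Q—U 7, R—U 9, P—R 10] → take P—Q (6); add P.
Step 5: frontier [P—W 10, Q—U 7, R—U 9] → take Q—U (7); add U.
Step 6: frontier [P—W 10, U—W 6] → take U—W (6); add W.
The 5th edge added is Q—U.

Q-U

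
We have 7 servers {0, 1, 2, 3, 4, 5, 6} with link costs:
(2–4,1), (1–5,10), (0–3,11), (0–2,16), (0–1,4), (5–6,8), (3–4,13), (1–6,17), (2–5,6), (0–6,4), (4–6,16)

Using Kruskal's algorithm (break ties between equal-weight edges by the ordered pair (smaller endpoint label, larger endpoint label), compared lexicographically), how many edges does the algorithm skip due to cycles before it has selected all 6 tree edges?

Kruskal: consider edges lightest-first.
2–4 (1): add. Components now {0} {1} {2,4} {3} {5} {6}
0–1 (4): add. Components now {0,1} {2,4} {3} {5} {6}
0–6 (4): add. Components now {0,1,6} {2,4} {3} {5}
2–5 (6): add. Components now {0,1,6} {2,4,5} {3}
5–6 (8): add. Components now {0,1,2,4,5,6} {3}
1–5 (10): skip — 1 and 5 already connected.
0–3 (11): add. Components now {0,1,2,3,4,5,6}
Edges rejected before the tree was complete: 1.

1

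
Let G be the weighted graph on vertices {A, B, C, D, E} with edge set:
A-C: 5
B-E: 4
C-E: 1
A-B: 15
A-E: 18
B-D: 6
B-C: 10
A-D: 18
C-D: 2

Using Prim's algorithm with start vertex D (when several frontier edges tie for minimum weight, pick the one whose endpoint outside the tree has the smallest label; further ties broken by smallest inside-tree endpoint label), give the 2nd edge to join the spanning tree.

C-E

Prim's algorithm from D:
Step 1: frontier [C-D 2, B-D 6, A-D 18] → take C-D (2); add C.
Step 2: frontier [C-E 1, A-C 5, B-C 10, B-D 6, A-D 18] → take C-E (1); add E.
Step 3: frontier [A-C 5, B-C 10, B-D 6, A-D 18, B-E 4, A-E 18] → take B-E (4); add B.
Step 4: frontier [A-B 15, A-C 5, A-D 18, A-E 18] → take A-C (5); add A.
The 2nd edge added is C-E.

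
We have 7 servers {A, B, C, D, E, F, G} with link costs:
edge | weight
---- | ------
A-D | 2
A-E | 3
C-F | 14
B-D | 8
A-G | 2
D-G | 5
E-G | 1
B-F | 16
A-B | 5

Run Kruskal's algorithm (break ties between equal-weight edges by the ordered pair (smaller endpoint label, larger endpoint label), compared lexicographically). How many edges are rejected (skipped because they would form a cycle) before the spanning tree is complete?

Sort edges by weight, then run Kruskal:
E-G (1): add — endpoints in different components.
A-D (2): add — endpoints in different components.
A-G (2): add — endpoints in different components.
A-E (3): skip — A and E already connected.
A-B (5): add — endpoints in different components.
D-G (5): skip — D and G already connected.
B-D (8): skip — B and D already connected.
C-F (14): add — endpoints in different components.
B-F (16): add — endpoints in different components.
Edges rejected before the tree was complete: 3.

3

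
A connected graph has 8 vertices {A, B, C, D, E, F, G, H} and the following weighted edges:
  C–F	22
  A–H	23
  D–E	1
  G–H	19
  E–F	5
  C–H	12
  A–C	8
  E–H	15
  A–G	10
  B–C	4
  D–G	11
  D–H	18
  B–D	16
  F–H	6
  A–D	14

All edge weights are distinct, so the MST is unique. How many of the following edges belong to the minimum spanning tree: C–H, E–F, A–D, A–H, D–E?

2

Kruskal's algorithm — process edges by increasing weight (ties by edge label):
D–E (1): add — endpoints in different components.
B–C (4): add — endpoints in different components.
E–F (5): add — endpoints in different components.
F–H (6): add — endpoints in different components.
A–C (8): add — endpoints in different components.
A–G (10): add — endpoints in different components.
D–G (11): add — endpoints in different components.
MST edge set: {D–E, B–C, E–F, F–H, A–C, A–G, D–G}.
Of the listed edges, {E–F, D–E} are in the MST → 2.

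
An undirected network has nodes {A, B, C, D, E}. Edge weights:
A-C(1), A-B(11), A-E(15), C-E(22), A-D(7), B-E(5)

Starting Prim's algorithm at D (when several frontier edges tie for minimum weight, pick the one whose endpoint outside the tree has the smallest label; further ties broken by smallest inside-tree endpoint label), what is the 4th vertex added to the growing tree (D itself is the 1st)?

B

Grow the tree from D using Prim:
Step 1: cheapest edge leaving the tree is A-D (7); add A.
Step 2: cheapest edge leaving the tree is A-C (1); add C.
Step 3: cheapest edge leaving the tree is A-B (11); add B.
Step 4: cheapest edge leaving the tree is B-E (5); add E.
Vertex order: D, A, C, B, E. The 4th vertex is B.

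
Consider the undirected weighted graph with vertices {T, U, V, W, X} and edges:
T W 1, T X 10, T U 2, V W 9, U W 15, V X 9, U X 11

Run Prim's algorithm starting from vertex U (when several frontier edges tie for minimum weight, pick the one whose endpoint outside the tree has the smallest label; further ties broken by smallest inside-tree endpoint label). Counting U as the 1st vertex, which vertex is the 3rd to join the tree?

Prim's algorithm from U:
Step 1: frontier [T U 2, U X 11, U W 15] → take T U (2); add T.
Step 2: frontier [T W 1, T X 10, U X 11, U W 15] → take T W (1); add W.
Step 3: frontier [T X 10, U X 11, V W 9] → take V W (9); add V.
Step 4: frontier [T X 10, U X 11, V X 9] → take V X (9); add X.
Vertex order: U, T, W, V, X. The 3rd vertex is W.

W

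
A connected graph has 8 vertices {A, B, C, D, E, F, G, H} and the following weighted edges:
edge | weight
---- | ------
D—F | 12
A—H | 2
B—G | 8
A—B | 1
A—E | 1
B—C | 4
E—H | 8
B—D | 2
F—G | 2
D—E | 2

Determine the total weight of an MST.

20

Sort edges by weight, then run Kruskal:
A—B (1): add — endpoints in different components.
A—E (1): add — endpoints in different components.
A—H (2): add — endpoints in different components.
B—D (2): add — endpoints in different components.
D—E (2): skip — D and E already connected.
F—G (2): add — endpoints in different components.
B—C (4): add — endpoints in different components.
B—G (8): add — endpoints in different components.
MST edges: A—B, A—E, A—H, B—D, F—G, B—C, B—G; total weight 1+1+2+2+2+4+8 = 20.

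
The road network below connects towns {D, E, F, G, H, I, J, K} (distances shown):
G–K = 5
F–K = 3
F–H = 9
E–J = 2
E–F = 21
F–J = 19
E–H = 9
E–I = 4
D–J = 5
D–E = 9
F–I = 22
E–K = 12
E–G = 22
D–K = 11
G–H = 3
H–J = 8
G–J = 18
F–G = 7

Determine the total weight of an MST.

Prim's algorithm from J:
Step 1: cheapest edge leaving the tree is E–J (2); add E.
Step 2: cheapest edge leaving the tree is E–I (4); add I.
Step 3: cheapest edge leaving the tree is D–J (5); add D.
Step 4: cheapest edge leaving the tree is H–J (8); add H.
Step 5: cheapest edge leaving the tree is G–H (3); add G.
Step 6: cheapest edge leaving the tree is G–K (5); add K.
Step 7: cheapest edge leaving the tree is F–K (3); add F.
MST edges: E–J, E–I, D–J, H–J, G–H, G–K, F–K; total weight 2+4+5+8+3+5+3 = 30.

30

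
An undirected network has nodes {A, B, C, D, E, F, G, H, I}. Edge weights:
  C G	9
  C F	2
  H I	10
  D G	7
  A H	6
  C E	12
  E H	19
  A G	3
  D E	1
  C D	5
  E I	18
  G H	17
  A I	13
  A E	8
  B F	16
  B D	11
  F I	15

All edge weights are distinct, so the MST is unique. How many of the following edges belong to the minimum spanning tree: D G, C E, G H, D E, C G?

2

Sort edges by weight, then run Kruskal:
D E (1): add — endpoints in different components.
C F (2): add — endpoints in different components.
A G (3): add — endpoints in different components.
C D (5): add — endpoints in different components.
A H (6): add — endpoints in different components.
D G (7): add — endpoints in different components.
A E (8): skip — A and E already connected.
C G (9): skip — C and G already connected.
H I (10): add — endpoints in different components.
B D (11): add — endpoints in different components.
MST edge set: {D E, C F, A G, C D, A H, D G, H I, B D}.
Of the listed edges, {D G, D E} are in the MST → 2.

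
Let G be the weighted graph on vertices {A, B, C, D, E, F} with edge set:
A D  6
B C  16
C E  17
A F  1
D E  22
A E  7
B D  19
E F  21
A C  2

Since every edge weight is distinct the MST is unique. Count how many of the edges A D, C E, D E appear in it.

Kruskal's algorithm — process edges by increasing weight (ties by edge label):
A F (1): add — endpoints in different components.
A C (2): add — endpoints in different components.
A D (6): add — endpoints in different components.
A E (7): add — endpoints in different components.
B C (16): add — endpoints in different components.
MST edge set: {A F, A C, A D, A E, B C}.
Of the listed edges, {A D} are in the MST → 1.

1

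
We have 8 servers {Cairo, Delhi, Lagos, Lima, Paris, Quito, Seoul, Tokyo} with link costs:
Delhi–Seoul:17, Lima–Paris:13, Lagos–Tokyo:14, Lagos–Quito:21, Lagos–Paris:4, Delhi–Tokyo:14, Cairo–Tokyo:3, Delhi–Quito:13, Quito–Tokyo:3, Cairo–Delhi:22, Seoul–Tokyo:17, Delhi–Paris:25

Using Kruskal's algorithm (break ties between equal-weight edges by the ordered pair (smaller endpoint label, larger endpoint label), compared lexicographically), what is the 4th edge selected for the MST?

Sort edges by weight, then run Kruskal:
Cairo–Tokyo (3): add — endpoints in different components.
Quito–Tokyo (3): add — endpoints in different components.
Lagos–Paris (4): add — endpoints in different components.
Delhi–Quito (13): add — endpoints in different components.
Lima–Paris (13): add — endpoints in different components.
Delhi–Tokyo (14): skip — Tokyo and Delhi already connected.
Lagos–Tokyo (14): add — endpoints in different components.
Delhi–Seoul (17): add — endpoints in different components.
The 4th edge added is Delhi–Quito.

Delhi-Quito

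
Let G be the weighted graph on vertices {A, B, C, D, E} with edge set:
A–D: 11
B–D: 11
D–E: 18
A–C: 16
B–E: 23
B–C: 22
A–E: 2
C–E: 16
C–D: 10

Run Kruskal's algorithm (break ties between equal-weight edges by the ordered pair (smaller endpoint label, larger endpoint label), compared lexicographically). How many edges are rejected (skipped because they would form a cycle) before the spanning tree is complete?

Kruskal's algorithm — process edges by increasing weight (ties by edge label):
A–E (2): add — endpoints in different components.
C–D (10): add — endpoints in different components.
A–D (11): add — endpoints in different components.
B–D (11): add — endpoints in different components.
Edges rejected before the tree was complete: 0.

0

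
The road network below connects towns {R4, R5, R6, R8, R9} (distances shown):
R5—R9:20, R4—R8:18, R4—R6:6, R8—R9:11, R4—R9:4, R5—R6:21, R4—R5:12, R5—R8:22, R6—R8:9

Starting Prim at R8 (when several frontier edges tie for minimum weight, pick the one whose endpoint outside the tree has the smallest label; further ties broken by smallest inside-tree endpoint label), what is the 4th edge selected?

Prim's algorithm from R8:
Step 1: cheapest edge leaving the tree is R6—R8 (9); add R6.
Step 2: cheapest edge leaving the tree is R4—R6 (6); add R4.
Step 3: cheapest edge leaving the tree is R4—R9 (4); add R9.
Step 4: cheapest edge leaving the tree is R4—R5 (12); add R5.
The 4th edge added is R4—R5.

R4-R5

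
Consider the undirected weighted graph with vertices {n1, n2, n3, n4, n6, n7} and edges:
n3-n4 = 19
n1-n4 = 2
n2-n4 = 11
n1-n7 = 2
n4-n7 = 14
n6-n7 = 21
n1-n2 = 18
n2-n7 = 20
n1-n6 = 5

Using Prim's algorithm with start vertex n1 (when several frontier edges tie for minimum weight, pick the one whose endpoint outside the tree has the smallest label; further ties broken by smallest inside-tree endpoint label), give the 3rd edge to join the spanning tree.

Grow the tree from n1 using Prim:
Step 1: cheapest edge leaving the tree is n1-n4 (2); add n4.
Step 2: cheapest edge leaving the tree is n1-n7 (2); add n7.
Step 3: cheapest edge leaving the tree is n1-n6 (5); add n6.
Step 4: cheapest edge leaving the tree is n2-n4 (11); add n2.
Step 5: cheapest edge leaving the tree is n3-n4 (19); add n3.
The 3rd edge added is n1-n6.

n1-n6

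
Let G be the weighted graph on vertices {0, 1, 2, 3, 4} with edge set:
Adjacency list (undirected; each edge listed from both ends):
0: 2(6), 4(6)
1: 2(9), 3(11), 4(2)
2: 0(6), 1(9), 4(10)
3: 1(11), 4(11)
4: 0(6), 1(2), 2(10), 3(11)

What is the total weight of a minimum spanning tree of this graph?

Sort edges by weight, then run Kruskal:
1 4 (2): add — endpoints in different components.
0 2 (6): add — endpoints in different components.
0 4 (6): add — endpoints in different components.
1 2 (9): skip — 1 and 2 already connected.
2 4 (10): skip — 2 and 4 already connected.
1 3 (11): add — endpoints in different components.
MST edges: 1 4, 0 2, 0 4, 1 3; total weight 2+6+6+11 = 25.

25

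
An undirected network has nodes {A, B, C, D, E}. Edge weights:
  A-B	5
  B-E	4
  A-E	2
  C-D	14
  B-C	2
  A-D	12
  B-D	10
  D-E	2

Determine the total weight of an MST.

10

Prim's algorithm from A:
Step 1: cheapest edge leaving the tree is A-E (2); add E.
Step 2: cheapest edge leaving the tree is D-E (2); add D.
Step 3: cheapest edge leaving the tree is B-E (4); add B.
Step 4: cheapest edge leaving the tree is B-C (2); add C.
MST edges: A-E, D-E, B-E, B-C; total weight 2+2+4+2 = 10.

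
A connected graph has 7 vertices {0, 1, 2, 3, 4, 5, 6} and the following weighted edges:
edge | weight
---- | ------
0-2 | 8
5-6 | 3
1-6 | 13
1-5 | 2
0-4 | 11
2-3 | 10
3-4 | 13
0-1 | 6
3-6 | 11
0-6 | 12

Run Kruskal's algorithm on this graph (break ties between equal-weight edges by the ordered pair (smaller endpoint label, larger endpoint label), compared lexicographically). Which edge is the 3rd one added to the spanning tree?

Kruskal's algorithm — process edges by increasing weight (ties by edge label):
1-5 (2): add. Components now {0} {1,5} {2} {3} {4} {6}
5-6 (3): add. Components now {0} {1,5,6} {2} {3} {4}
0-1 (6): add. Components now {0,1,5,6} {2} {3} {4}
0-2 (8): add. Components now {0,1,2,5,6} {3} {4}
2-3 (10): add. Components now {0,1,2,3,5,6} {4}
0-4 (11): add. Components now {0,1,2,3,4,5,6}
The 3rd edge added is 0-1.

0-1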